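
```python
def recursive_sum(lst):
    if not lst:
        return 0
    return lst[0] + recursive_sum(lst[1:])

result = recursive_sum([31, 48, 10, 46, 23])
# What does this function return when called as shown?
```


recursive_sum([31, 48, 10, 46, 23])
= 31 + recursive_sum([48, 10, 46, 23])
= 31 + 48 + recursive_sum([10, 46, 23])
= 31 + 48 + 10 + recursive_sum([46, 23])
= 31 + 48 + 10 + 46 + recursive_sum([23])
= 31 + 48 + 10 + 46 + 23 + recursive_sum([])
= 31 + 48 + 10 + 46 + 23 + 0
= 158


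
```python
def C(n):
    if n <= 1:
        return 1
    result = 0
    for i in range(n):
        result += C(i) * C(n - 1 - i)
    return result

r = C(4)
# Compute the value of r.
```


C(4)
= sum of C(i) * C(4-1-i) for i in 0..3
First compute sub-values bottom-up:
  C(0) = 1, C(1) = 1
  C(2) = 1*1 + 1*1 = 2
  C(3) = 1*2 + 1*1 + 2*1 = 5
Now C(4):
  C(0)*C(3) = 1*5 = 5
  C(1)*C(2) = 1*2 = 2
  C(2)*C(1) = 2*1 = 2
  C(3)*C(0) = 5*1 = 5
= 5 + 2 + 2 + 5
= 14


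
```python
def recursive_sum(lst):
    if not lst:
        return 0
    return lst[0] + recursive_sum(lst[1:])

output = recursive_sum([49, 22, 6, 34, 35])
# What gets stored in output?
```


recursive_sum([49, 22, 6, 34, 35])
= 49 + recursive_sum([22, 6, 34, 35])
= 49 + 22 + recursive_sum([6, 34, 35])
= 49 + 22 + 6 + recursive_sum([34, 35])
= 49 + 22 + 6 + 34 + recursive_sum([35])
= 49 + 22 + 6 + 34 + 35 + recursive_sum([])
= 49 + 22 + 6 + 34 + 35 + 0
= 146


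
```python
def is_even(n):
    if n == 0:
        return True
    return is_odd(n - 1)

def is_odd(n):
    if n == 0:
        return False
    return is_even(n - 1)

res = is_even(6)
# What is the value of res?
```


is_even(6)
= is_odd(5)
= is_even(4)
= is_odd(3)
= is_even(2)
= is_odd(1)
= is_even(0)
n == 0: return True
= True


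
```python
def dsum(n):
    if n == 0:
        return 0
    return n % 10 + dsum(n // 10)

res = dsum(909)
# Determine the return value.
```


dsum(909)
= 9 + dsum(90)
= 9 + 0 + dsum(9)
= 9 + 0 + 9 + dsum(0)
= 9 + 0 + 9 + 0
= 18


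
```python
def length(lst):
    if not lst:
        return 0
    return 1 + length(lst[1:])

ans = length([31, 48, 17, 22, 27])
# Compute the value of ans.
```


length([31, 48, 17, 22, 27])
= 1 + length([48, 17, 22, 27])
= 1 + 1 + length([17, 22, 27])
= 1 + 1 + 1 + length([22, 27])
= 1 + 1 + 1 + 1 + length([27])
= 1 + 1 + 1 + 1 + 1 + length([])
= 1 + 1 + 1 + 1 + 1 + 0
= 5


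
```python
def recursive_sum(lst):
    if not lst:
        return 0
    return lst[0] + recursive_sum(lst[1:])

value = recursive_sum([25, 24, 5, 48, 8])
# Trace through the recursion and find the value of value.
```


recursive_sum([25, 24, 5, 48, 8])
= 25 + recursive_sum([24, 5, 48, 8])
= 25 + 24 + recursive_sum([5, 48, 8])
= 25 + 24 + 5 + recursive_sum([48, 8])
= 25 + 24 + 5 + 48 + recursive_sum([8])
= 25 + 24 + 5 + 48 + 8 + recursive_sum([])
= 25 + 24 + 5 + 48 + 8 + 0
= 110


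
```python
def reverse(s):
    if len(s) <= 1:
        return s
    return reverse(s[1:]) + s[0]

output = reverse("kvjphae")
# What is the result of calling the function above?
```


reverse("kvjphae")
= reverse("vjphae") + "k"
= reverse("jphae") + "v" + "k"
= reverse("phae") + "j" + "v" + "k"
= reverse("hae") + "p" + "j" + "v" + "k"
= reverse("ae") + "h" + "p" + "j" + "v" + "k"
= reverse("e") + "a" + "h" + "p" + "j" + "v" + "k"
= "e" + "a" + "h" + "p" + "j" + "v" + "k"
= "eahpjvk"


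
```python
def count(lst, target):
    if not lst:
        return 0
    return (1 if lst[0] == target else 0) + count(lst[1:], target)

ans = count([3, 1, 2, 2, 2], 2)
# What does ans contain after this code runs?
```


count([3, 1, 2, 2, 2], 2)
lst[0]=3 != 2: 0 + count([1, 2, 2, 2], 2)
lst[0]=1 != 2: 0 + count([2, 2, 2], 2)
lst[0]=2 == 2: 1 + count([2, 2], 2)
lst[0]=2 == 2: 1 + count([2], 2)
lst[0]=2 == 2: 1 + count([], 2)
= 3


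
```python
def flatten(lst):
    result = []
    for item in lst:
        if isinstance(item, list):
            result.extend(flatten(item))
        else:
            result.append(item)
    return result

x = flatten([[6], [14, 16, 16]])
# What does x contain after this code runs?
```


flatten([[6], [14, 16, 16]])
Processing each element:
  [6] is a list -> flatten recursively -> [6]
  [14, 16, 16] is a list -> flatten recursively -> [14, 16, 16]
= [6, 14, 16, 16]


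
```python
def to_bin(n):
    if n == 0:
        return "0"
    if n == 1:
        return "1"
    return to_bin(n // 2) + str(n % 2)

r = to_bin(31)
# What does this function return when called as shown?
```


to_bin(31)
= to_bin(15) + "1"
= to_bin(7) + "1" + "1"
= to_bin(3) + "1" + "1" + "1"
= to_bin(1) + "1" + "1" + "1" + "1"
= "1" + "1" + "1" + "1" + "1"
= "11111"


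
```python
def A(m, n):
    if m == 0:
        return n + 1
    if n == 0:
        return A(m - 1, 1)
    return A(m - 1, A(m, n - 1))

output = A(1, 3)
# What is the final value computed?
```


A(1, 3)
= A(0, A(1, 2))
First compute A(1, 2) = 4
= A(0, 4)
= 5


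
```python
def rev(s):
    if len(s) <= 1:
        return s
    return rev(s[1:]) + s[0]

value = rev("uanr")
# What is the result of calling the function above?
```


rev("uanr")
= rev("anr") + "u"
= rev("nr") + "a" + "u"
= rev("r") + "n" + "a" + "u"
= "r" + "n" + "a" + "u"
= "rnau"


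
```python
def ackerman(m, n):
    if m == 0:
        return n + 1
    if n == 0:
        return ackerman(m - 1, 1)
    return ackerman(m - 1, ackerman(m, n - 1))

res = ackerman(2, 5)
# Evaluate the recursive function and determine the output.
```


ackerman(2, 5)
= ackerman(1, ackerman(2, 4))
First compute ackerman(2, 4) = 11
= ackerman(1, 11)
= 13


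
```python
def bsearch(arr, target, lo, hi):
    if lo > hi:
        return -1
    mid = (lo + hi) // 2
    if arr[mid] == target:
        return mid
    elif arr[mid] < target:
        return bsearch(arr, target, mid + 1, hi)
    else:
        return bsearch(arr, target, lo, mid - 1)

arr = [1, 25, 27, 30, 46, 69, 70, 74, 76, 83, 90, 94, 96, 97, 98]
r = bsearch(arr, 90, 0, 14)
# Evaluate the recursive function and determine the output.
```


bsearch(arr, 90, 0, 14)
lo=0, hi=14, mid=7, arr[mid]=74
74 < 90, search right half
lo=8, hi=14, mid=11, arr[mid]=94
94 > 90, search left half
lo=8, hi=10, mid=9, arr[mid]=83
83 < 90, search right half
lo=10, hi=10, mid=10, arr[mid]=90
arr[10] == 90, found at index 10
= 10


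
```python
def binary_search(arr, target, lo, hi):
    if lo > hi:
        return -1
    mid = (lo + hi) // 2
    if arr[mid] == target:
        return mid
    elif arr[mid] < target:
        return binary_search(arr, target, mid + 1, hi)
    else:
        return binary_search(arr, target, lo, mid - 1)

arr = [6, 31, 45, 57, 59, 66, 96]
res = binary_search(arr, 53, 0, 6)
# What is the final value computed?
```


binary_search(arr, 53, 0, 6)
lo=0, hi=6, mid=3, arr[mid]=57
57 > 53, search left half
lo=0, hi=2, mid=1, arr[mid]=31
31 < 53, search right half
lo=2, hi=2, mid=2, arr[mid]=45
45 < 53, search right half
lo > hi, target not found, return -1
= -1


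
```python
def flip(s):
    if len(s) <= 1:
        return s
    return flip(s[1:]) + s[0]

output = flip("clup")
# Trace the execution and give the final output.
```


flip("clup")
= flip("lup") + "c"
= flip("up") + "l" + "c"
= flip("p") + "u" + "l" + "c"
= "p" + "u" + "l" + "c"
= "pulc"


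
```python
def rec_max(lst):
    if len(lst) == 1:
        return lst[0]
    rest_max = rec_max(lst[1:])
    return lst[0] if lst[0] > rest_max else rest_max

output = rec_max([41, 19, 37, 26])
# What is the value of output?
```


rec_max([41, 19, 37, 26])
= compare 41 with rec_max([19, 37, 26])
= compare 19 with rec_max([37, 26])
= compare 37 with rec_max([26])
Base: rec_max([26]) = 26
compare 37 with 26: max = 37
compare 19 with 37: max = 37
compare 41 with 37: max = 41
= 41


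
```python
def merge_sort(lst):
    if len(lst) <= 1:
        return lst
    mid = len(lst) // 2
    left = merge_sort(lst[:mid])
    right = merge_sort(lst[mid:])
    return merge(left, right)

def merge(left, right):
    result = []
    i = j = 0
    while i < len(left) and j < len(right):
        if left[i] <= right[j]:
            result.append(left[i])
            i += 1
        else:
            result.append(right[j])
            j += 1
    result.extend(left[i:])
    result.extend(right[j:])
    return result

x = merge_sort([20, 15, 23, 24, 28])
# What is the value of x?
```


merge_sort([20, 15, 23, 24, 28])
Split into [20, 15] and [23, 24, 28]
Left sorted: [15, 20]
Right sorted: [23, 24, 28]
Merge [15, 20] and [23, 24, 28]
= [15, 20, 23, 24, 28]


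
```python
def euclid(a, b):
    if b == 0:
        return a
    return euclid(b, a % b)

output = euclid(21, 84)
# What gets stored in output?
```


euclid(21, 84)
= euclid(84, 21 % 84) = euclid(84, 21)
= euclid(21, 84 % 21) = euclid(21, 0)
b == 0, return a = 21


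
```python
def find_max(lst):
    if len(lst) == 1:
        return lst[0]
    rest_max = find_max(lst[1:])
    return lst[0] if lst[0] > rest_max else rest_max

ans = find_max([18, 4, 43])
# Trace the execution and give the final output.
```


find_max([18, 4, 43])
= compare 18 with find_max([4, 43])
= compare 4 with find_max([43])
Base: find_max([43]) = 43
compare 4 with 43: max = 43
compare 18 with 43: max = 43
= 43


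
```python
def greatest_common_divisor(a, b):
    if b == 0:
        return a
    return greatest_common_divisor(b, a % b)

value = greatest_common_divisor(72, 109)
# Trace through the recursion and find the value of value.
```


greatest_common_divisor(72, 109)
= greatest_common_divisor(109, 72 % 109) = greatest_common_divisor(109, 72)
= greatest_common_divisor(72, 109 % 72) = greatest_common_divisor(72, 37)
= greatest_common_divisor(37, 72 % 37) = greatest_common_divisor(37, 35)
= greatest_common_divisor(35, 37 % 35) = greatest_common_divisor(35, 2)
= greatest_common_divisor(2, 35 % 2) = greatest_common_divisor(2, 1)
= greatest_common_divisor(1, 2 % 1) = greatest_common_divisor(1, 0)
b == 0, return a = 1


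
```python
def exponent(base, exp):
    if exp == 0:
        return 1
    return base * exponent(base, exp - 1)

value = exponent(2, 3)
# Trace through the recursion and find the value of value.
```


exponent(2, 3)
= 2 * exponent(2, 2)
= 2 * 2 * exponent(2, 1)
= 2 * 2 * 2 * exponent(2, 0)
= 2 * 2 * 2 * 1
= 8


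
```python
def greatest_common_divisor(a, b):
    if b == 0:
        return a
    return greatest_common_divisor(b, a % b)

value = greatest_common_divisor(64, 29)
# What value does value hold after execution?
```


greatest_common_divisor(64, 29)
= greatest_common_divisor(29, 64 % 29) = greatest_common_divisor(29, 6)
= greatest_common_divisor(6, 29 % 6) = greatest_common_divisor(6, 5)
= greatest_common_divisor(5, 6 % 5) = greatest_common_divisor(5, 1)
= greatest_common_divisor(1, 5 % 1) = greatest_common_divisor(1, 0)
b == 0, return a = 1


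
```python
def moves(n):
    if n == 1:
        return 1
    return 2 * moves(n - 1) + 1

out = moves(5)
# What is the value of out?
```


moves(5)
= 2 * moves(4) + 1
= 2 * (2 * moves(3) + 1) + 1
= 2 * (2 * (2 * moves(2) + 1) + 1) + 1
= 2 * (2 * (2 * (2 * moves(1) + 1) + 1) + 1) + 1
Now compute bottom-up:
moves(1) = 1
moves(2) = 2 * 1 + 1 = 3
moves(3) = 2 * 3 + 1 = 7
moves(4) = 2 * 7 + 1 = 15
moves(5) = 2 * 15 + 1 = 31
= 31


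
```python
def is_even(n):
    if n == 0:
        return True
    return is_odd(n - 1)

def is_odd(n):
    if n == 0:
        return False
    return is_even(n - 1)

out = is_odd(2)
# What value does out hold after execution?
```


is_odd(2)
= is_even(1)
= is_odd(0)
n == 0: return False
= False


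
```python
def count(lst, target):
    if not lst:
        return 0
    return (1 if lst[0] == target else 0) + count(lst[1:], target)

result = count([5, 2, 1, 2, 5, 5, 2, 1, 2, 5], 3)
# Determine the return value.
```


count([5, 2, 1, 2, 5, 5, 2, 1, 2, 5], 3)
lst[0]=5 != 3: 0 + count([2, 1, 2, 5, 5, 2, 1, 2, 5], 3)
lst[0]=2 != 3: 0 + count([1, 2, 5, 5, 2, 1, 2, 5], 3)
lst[0]=1 != 3: 0 + count([2, 5, 5, 2, 1, 2, 5], 3)
lst[0]=2 != 3: 0 + count([5, 5, 2, 1, 2, 5], 3)
lst[0]=5 != 3: 0 + count([5, 2, 1, 2, 5], 3)
lst[0]=5 != 3: 0 + count([2, 1, 2, 5], 3)
lst[0]=2 != 3: 0 + count([1, 2, 5], 3)
lst[0]=1 != 3: 0 + count([2, 5], 3)
lst[0]=2 != 3: 0 + count([5], 3)
lst[0]=5 != 3: 0 + count([], 3)
= 0


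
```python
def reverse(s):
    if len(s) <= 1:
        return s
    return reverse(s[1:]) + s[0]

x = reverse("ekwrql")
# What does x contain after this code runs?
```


reverse("ekwrql")
= reverse("kwrql") + "e"
= reverse("wrql") + "k" + "e"
= reverse("rql") + "w" + "k" + "e"
= reverse("ql") + "r" + "w" + "k" + "e"
= reverse("l") + "q" + "r" + "w" + "k" + "e"
= "l" + "q" + "r" + "w" + "k" + "e"
= "lqrwke"


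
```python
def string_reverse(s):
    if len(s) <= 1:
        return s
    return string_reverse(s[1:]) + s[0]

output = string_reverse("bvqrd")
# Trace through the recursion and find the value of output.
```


string_reverse("bvqrd")
= string_reverse("vqrd") + "b"
= string_reverse("qrd") + "v" + "b"
= string_reverse("rd") + "q" + "v" + "b"
= string_reverse("d") + "r" + "q" + "v" + "b"
= "d" + "r" + "q" + "v" + "b"
= "drqvb"


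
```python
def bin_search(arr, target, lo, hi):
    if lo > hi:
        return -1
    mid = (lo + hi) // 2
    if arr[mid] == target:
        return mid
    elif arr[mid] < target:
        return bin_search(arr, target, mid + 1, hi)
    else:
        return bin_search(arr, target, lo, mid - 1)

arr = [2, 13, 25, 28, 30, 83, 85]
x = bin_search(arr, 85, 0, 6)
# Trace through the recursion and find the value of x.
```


bin_search(arr, 85, 0, 6)
lo=0, hi=6, mid=3, arr[mid]=28
28 < 85, search right half
lo=4, hi=6, mid=5, arr[mid]=83
83 < 85, search right half
lo=6, hi=6, mid=6, arr[mid]=85
arr[6] == 85, found at index 6
= 6


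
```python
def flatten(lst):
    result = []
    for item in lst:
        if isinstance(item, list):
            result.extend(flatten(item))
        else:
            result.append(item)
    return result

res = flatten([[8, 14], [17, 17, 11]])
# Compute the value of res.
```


flatten([[8, 14], [17, 17, 11]])
Processing each element:
  [8, 14] is a list -> flatten recursively -> [8, 14]
  [17, 17, 11] is a list -> flatten recursively -> [17, 17, 11]
= [8, 14, 17, 17, 11]


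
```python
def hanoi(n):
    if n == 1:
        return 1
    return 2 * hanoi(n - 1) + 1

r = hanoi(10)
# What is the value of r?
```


hanoi(10)
= 2 * hanoi(9) + 1
= 2 * (2 * hanoi(8) + 1) + 1
= 2 * (2 * (2 * hanoi(7) + 1) + 1) + 1
= 2 * (2 * (2 * (2 * hanoi(6) + 1) + 1) + 1) + 1
= 2 * (2 * (2 * (2 * (2 * hanoi(5) + 1) + 1) + 1) + 1) + 1
= 2 * (2 * (2 * (2 * (2 * (2 * hanoi(4) + 1) + 1) + 1) + 1) + 1) + 1
= 2 * (2 * (2 * (2 * (2 * (2 * (2 * hanoi(3) + 1) + 1) + 1) + 1) + 1) + 1) + 1
= 2 * (2 * (2 * (2 * (2 * (2 * (2 * (2 * hanoi(2) + 1) + 1) + 1) + 1) + 1) + 1) + 1) + 1
= 2 * (2 * (2 * (2 * (2 * (2 * (2 * (2 * (2 * hanoi(1) + 1) + 1) + 1) + 1) + 1) + 1) + 1) + 1) + 1
Now compute bottom-up:
hanoi(1) = 1
hanoi(2) = 2 * 1 + 1 = 3
hanoi(3) = 2 * 3 + 1 = 7
hanoi(4) = 2 * 7 + 1 = 15
hanoi(5) = 2 * 15 + 1 = 31
hanoi(6) = 2 * 31 + 1 = 63
hanoi(7) = 2 * 63 + 1 = 127
hanoi(8) = 2 * 127 + 1 = 255
hanoi(9) = 2 * 255 + 1 = 511
hanoi(10) = 2 * 511 + 1 = 1023
= 1023


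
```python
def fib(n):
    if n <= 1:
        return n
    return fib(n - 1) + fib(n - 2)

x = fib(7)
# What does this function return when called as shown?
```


fib(7)
= fib(6) + fib(5)
= (fib(5) + fib(4)) + fib(5)
Computing bottom-up: fib(0)=0, fib(1)=1, fib(2)=1, fib(3)=2, fib(4)=3, fib(5)=5, fib(6)=8, fib(7)=13
= 13


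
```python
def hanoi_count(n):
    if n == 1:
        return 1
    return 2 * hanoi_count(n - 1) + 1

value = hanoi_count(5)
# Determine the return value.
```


hanoi_count(5)
= 2 * hanoi_count(4) + 1
= 2 * (2 * hanoi_count(3) + 1) + 1
= 2 * (2 * (2 * hanoi_count(2) + 1) + 1) + 1
= 2 * (2 * (2 * (2 * hanoi_count(1) + 1) + 1) + 1) + 1
Now compute bottom-up:
hanoi_count(1) = 1
hanoi_count(2) = 2 * 1 + 1 = 3
hanoi_count(3) = 2 * 3 + 1 = 7
hanoi_count(4) = 2 * 7 + 1 = 15
hanoi_count(5) = 2 * 15 + 1 = 31
= 31


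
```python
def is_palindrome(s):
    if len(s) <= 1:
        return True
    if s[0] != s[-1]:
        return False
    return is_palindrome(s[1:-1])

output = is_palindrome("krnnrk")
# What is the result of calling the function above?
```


is_palindrome("krnnrk")
"krnnrk": s[0]='k' == s[-1]='k' -> is_palindrome("rnnr")
"rnnr": s[0]='r' == s[-1]='r' -> is_palindrome("nn")
"nn": s[0]='n' == s[-1]='n' -> is_palindrome("")
"": len <= 1 -> True
= True


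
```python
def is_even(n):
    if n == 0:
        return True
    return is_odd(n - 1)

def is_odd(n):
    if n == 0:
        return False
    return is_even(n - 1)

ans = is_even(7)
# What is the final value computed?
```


is_even(7)
= is_odd(6)
= is_even(5)
= is_odd(4)
= is_even(3)
= is_odd(2)
= is_even(1)
= is_odd(0)
n == 0: return False
= False


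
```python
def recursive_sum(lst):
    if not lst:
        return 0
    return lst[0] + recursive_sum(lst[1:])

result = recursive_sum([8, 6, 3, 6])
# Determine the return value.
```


recursive_sum([8, 6, 3, 6])
= 8 + recursive_sum([6, 3, 6])
= 8 + 6 + recursive_sum([3, 6])
= 8 + 6 + 3 + recursive_sum([6])
= 8 + 6 + 3 + 6 + recursive_sum([])
= 8 + 6 + 3 + 6 + 0
= 23


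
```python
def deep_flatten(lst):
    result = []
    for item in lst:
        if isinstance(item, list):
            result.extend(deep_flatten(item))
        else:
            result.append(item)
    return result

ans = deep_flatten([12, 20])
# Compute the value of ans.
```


deep_flatten([12, 20])
Processing each element:
  12 is not a list -> append 12
  20 is not a list -> append 20
= [12, 20]


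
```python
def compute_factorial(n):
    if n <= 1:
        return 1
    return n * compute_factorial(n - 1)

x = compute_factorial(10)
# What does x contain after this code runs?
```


compute_factorial(10)
= 10 * compute_factorial(9)
= 10 * 9 * compute_factorial(8)
= 10 * 9 * 8 * compute_factorial(7)
= 10 * 9 * 8 * 7 * compute_factorial(6)
= 10 * 9 * 8 * 7 * 6 * compute_factorial(5)
= 10 * 9 * 8 * 7 * 6 * 5 * compute_factorial(4)
= 10 * 9 * 8 * 7 * 6 * 5 * 4 * compute_factorial(3)
= 10 * 9 * 8 * 7 * 6 * 5 * 4 * 3 * compute_factorial(2)
= 10 * 9 * 8 * 7 * 6 * 5 * 4 * 3 * 2 * compute_factorial(1)
= 10 * 9 * 8 * 7 * 6 * 5 * 4 * 3 * 2 * 1
= 3628800


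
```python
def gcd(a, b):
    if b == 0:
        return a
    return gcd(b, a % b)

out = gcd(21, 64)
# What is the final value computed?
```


gcd(21, 64)
= gcd(64, 21 % 64) = gcd(64, 21)
= gcd(21, 64 % 21) = gcd(21, 1)
= gcd(1, 21 % 1) = gcd(1, 0)
b == 0, return a = 1


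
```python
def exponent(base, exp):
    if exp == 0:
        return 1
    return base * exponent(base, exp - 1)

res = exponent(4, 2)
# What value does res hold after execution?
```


exponent(4, 2)
= 4 * exponent(4, 1)
= 4 * 4 * exponent(4, 0)
= 4 * 4 * 1
= 16


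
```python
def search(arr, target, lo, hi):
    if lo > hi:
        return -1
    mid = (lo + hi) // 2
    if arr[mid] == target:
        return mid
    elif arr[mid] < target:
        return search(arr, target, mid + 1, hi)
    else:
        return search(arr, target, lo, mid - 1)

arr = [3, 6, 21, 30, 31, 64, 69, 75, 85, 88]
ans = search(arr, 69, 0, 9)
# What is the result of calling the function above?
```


search(arr, 69, 0, 9)
lo=0, hi=9, mid=4, arr[mid]=31
31 < 69, search right half
lo=5, hi=9, mid=7, arr[mid]=75
75 > 69, search left half
lo=5, hi=6, mid=5, arr[mid]=64
64 < 69, search right half
lo=6, hi=6, mid=6, arr[mid]=69
arr[6] == 69, found at index 6
= 6


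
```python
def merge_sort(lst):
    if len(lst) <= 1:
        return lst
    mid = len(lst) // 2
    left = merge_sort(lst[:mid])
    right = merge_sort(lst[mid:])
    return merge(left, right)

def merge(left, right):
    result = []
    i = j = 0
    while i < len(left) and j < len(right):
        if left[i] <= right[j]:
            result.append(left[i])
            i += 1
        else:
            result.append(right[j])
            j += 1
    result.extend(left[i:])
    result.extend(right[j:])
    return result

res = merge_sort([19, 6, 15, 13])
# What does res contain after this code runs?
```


merge_sort([19, 6, 15, 13])
Split into [19, 6] and [15, 13]
Left sorted: [6, 19]
Right sorted: [13, 15]
Merge [6, 19] and [13, 15]
= [6, 13, 15, 19]


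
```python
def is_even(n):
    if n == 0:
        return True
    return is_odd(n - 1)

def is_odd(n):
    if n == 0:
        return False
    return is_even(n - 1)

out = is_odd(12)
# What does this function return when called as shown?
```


is_odd(12)
= is_even(11)
= is_odd(10)
= is_even(9)
= is_odd(8)
= is_even(7)
= is_odd(6)
= is_even(5)
= is_odd(4)
= is_even(3)
= is_odd(2)
= is_even(1)
= is_odd(0)
n == 0: return False
= False


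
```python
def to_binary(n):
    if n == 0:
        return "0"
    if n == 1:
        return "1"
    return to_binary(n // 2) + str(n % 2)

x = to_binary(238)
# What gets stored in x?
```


to_binary(238)
= to_binary(119) + "0"
= to_binary(59) + "1" + "0"
= to_binary(29) + "1" + "1" + "0"
= to_binary(14) + "1" + "1" + "1" + "0"
= to_binary(7) + "0" + "1" + "1" + "1" + "0"
= to_binary(3) + "1" + "0" + "1" + "1" + "1" + "0"
= to_binary(1) + "1" + "1" + "0" + "1" + "1" + "1" + "0"
= "1" + "1" + "1" + "0" + "1" + "1" + "1" + "0"
= "11101110"


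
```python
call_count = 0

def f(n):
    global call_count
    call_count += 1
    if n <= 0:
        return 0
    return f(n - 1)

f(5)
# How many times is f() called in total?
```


f(5) calls f(4) calls ... calls f(0)
Total calls: 5 + 1 (for base case) = 6


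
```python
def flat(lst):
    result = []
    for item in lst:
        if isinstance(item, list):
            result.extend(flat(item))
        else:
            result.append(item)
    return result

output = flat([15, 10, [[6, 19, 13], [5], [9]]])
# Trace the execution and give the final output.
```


flat([15, 10, [[6, 19, 13], [5], [9]]])
Processing each element:
  15 is not a list -> append 15
  10 is not a list -> append 10
  [[6, 19, 13], [5], [9]] is a list -> flat recursively -> [6, 19, 13, 5, 9]
= [15, 10, 6, 19, 13, 5, 9]


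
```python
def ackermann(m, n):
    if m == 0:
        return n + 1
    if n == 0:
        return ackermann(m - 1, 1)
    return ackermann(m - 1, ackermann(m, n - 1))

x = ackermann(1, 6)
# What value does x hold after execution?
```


ackermann(1, 6)
= ackermann(0, ackermann(1, 5))
First compute ackermann(1, 5) = 7
= ackermann(0, 7)
= 8


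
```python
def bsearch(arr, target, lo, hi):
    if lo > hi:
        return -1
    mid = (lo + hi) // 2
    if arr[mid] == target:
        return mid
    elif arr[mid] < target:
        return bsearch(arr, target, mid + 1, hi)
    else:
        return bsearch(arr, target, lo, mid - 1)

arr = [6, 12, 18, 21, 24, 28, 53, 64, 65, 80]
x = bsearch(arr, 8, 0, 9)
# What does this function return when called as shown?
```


bsearch(arr, 8, 0, 9)
lo=0, hi=9, mid=4, arr[mid]=24
24 > 8, search left half
lo=0, hi=3, mid=1, arr[mid]=12
12 > 8, search left half
lo=0, hi=0, mid=0, arr[mid]=6
6 < 8, search right half
lo > hi, target not found, return -1
= -1


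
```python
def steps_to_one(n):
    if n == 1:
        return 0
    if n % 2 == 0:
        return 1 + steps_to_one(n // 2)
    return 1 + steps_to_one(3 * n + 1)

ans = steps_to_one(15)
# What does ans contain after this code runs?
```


steps_to_one(15)
15 is odd -> 3*15+1 = 46 -> steps_to_one(46)
46 is even -> steps_to_one(23)
23 is odd -> 3*23+1 = 70 -> steps_to_one(70)
70 is even -> steps_to_one(35)
35 is odd -> 3*35+1 = 106 -> steps_to_one(106)
106 is even -> steps_to_one(53)
53 is odd -> 3*53+1 = 160 -> steps_to_one(160)
160 is even -> steps_to_one(80)
80 is even -> steps_to_one(40)
40 is even -> steps_to_one(20)
20 is even -> steps_to_one(10)
10 is even -> steps_to_one(5)
5 is odd -> 3*5+1 = 16 -> steps_to_one(16)
16 is even -> steps_to_one(8)
8 is even -> steps_to_one(4)
4 is even -> steps_to_one(2)
2 is even -> steps_to_one(1)
Reached 1 after 17 steps
= 17


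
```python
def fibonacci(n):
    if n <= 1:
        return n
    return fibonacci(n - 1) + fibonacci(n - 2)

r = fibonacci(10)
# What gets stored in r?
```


fibonacci(10)
= fibonacci(9) + fibonacci(8)
= (fibonacci(8) + fibonacci(7)) + fibonacci(8)
Computing bottom-up: fibonacci(0)=0, fibonacci(1)=1, fibonacci(2)=1, fibonacci(3)=2, fibonacci(4)=3, fibonacci(5)=5, fibonacci(6)=8, fibonacci(7)=13, fibonacci(8)=21, fibonacci(9)=34, fibonacci(10)=55
= 55


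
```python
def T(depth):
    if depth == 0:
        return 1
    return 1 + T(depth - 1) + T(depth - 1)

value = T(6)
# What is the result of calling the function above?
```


T(6)
= 1 + T(5) + T(5)
= 1 + 2 * T(5)
T(k) = 2^(k+1) - 1
T(0) = 1
T(1) = 3
T(2) = 7
T(3) = 15
T(4) = 31
T(6) = 2^7 - 1 = 127


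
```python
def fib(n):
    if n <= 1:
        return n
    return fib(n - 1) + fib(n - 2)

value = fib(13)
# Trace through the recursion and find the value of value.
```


fib(13)
= fib(12) + fib(11)
= (fib(11) + fib(10)) + fib(11)
Computing bottom-up: fib(0)=0, fib(1)=1, fib(2)=1, fib(3)=2, fib(4)=3, fib(5)=5, fib(6)=8, fib(7)=13, fib(8)=21, fib(9)=34, fib(10)=55, fib(11)=89, fib(12)=144, fib(13)=233
= 233


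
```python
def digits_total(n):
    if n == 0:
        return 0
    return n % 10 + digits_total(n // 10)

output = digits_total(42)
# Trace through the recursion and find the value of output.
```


digits_total(42)
= 2 + digits_total(4)
= 2 + 4 + digits_total(0)
= 2 + 4 + 0
= 6


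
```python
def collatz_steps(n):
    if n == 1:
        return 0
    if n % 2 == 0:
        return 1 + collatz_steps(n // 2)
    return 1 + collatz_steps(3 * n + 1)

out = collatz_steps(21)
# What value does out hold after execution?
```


collatz_steps(21)
21 is odd -> 3*21+1 = 64 -> collatz_steps(64)
64 is even -> collatz_steps(32)
32 is even -> collatz_steps(16)
16 is even -> collatz_steps(8)
8 is even -> collatz_steps(4)
4 is even -> collatz_steps(2)
2 is even -> collatz_steps(1)
Reached 1 after 7 steps
= 7


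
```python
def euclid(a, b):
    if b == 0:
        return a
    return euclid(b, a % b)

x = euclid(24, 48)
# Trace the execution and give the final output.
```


euclid(24, 48)
= euclid(48, 24 % 48) = euclid(48, 24)
= euclid(24, 48 % 24) = euclid(24, 0)
b == 0, return a = 24


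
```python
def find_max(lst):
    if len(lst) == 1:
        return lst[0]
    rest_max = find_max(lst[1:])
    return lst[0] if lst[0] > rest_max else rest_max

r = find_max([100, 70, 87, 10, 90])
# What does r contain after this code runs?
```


find_max([100, 70, 87, 10, 90])
= compare 100 with find_max([70, 87, 10, 90])
= compare 70 with find_max([87, 10, 90])
= compare 87 with find_max([10, 90])
= compare 10 with find_max([90])
Base: find_max([90]) = 90
compare 10 with 90: max = 90
compare 87 with 90: max = 90
compare 70 with 90: max = 90
compare 100 with 90: max = 100
= 100


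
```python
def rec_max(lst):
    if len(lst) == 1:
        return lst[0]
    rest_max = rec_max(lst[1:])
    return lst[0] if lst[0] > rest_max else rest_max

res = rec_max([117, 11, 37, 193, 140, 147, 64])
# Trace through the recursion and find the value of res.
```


rec_max([117, 11, 37, 193, 140, 147, 64])
= compare 117 with rec_max([11, 37, 193, 140, 147, 64])
= compare 11 with rec_max([37, 193, 140, 147, 64])
= compare 37 with rec_max([193, 140, 147, 64])
= compare 193 with rec_max([140, 147, 64])
= compare 140 with rec_max([147, 64])
= compare 147 with rec_max([64])
Base: rec_max([64]) = 64
compare 147 with 64: max = 147
compare 140 with 147: max = 147
compare 193 with 147: max = 193
compare 37 with 193: max = 193
compare 11 with 193: max = 193
compare 117 with 193: max = 193
= 193


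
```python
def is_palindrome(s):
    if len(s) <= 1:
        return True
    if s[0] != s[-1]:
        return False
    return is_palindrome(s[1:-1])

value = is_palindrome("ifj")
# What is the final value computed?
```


is_palindrome("ifj")
"ifj": s[0]='i' != s[-1]='j' -> False
= False


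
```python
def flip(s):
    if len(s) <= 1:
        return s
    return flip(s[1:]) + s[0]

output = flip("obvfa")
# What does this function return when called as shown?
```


flip("obvfa")
= flip("bvfa") + "o"
= flip("vfa") + "b" + "o"
= flip("fa") + "v" + "b" + "o"
= flip("a") + "f" + "v" + "b" + "o"
= "a" + "f" + "v" + "b" + "o"
= "afvbo"


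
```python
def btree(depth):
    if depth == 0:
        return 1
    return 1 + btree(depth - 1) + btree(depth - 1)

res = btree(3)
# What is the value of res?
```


btree(3)
= 1 + btree(2) + btree(2)
= 1 + 2 * btree(2)
btree(k) = 2^(k+1) - 1
btree(0) = 1
btree(1) = 3
btree(2) = 7
btree(3) = 15
btree(3) = 2^4 - 1 = 15


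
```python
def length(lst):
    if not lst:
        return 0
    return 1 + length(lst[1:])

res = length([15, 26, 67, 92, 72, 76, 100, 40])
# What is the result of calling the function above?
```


length([15, 26, 67, 92, 72, 76, 100, 40])
= 1 + length([26, 67, 92, 72, 76, 100, 40])
= 1 + 1 + length([67, 92, 72, 76, 100, 40])
= 1 + 1 + 1 + length([92, 72, 76, 100, 40])
= 1 + 1 + 1 + 1 + length([72, 76, 100, 40])
= 1 + 1 + 1 + 1 + 1 + length([76, 100, 40])
= 1 + 1 + 1 + 1 + 1 + 1 + length([100, 40])
= 1 + 1 + 1 + 1 + 1 + 1 + 1 + length([40])
= 1 + 1 + 1 + 1 + 1 + 1 + 1 + 1 + length([])
= 1 + 1 + 1 + 1 + 1 + 1 + 1 + 1 + 0
= 8


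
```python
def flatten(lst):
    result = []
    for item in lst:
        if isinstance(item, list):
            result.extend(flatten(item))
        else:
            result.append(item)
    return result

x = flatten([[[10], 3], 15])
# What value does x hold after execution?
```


flatten([[[10], 3], 15])
Processing each element:
  [[10], 3] is a list -> flatten recursively -> [10, 3]
  15 is not a list -> append 15
= [10, 3, 15]


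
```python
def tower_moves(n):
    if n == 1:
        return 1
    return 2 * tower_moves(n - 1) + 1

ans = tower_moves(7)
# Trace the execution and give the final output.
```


tower_moves(7)
= 2 * tower_moves(6) + 1
= 2 * (2 * tower_moves(5) + 1) + 1
= 2 * (2 * (2 * tower_moves(4) + 1) + 1) + 1
= 2 * (2 * (2 * (2 * tower_moves(3) + 1) + 1) + 1) + 1
= 2 * (2 * (2 * (2 * (2 * tower_moves(2) + 1) + 1) + 1) + 1) + 1
= 2 * (2 * (2 * (2 * (2 * (2 * tower_moves(1) + 1) + 1) + 1) + 1) + 1) + 1
Now compute bottom-up:
tower_moves(1) = 1
tower_moves(2) = 2 * 1 + 1 = 3
tower_moves(3) = 2 * 3 + 1 = 7
tower_moves(4) = 2 * 7 + 1 = 15
tower_moves(5) = 2 * 15 + 1 = 31
tower_moves(6) = 2 * 31 + 1 = 63
tower_moves(7) = 2 * 63 + 1 = 127
= 127


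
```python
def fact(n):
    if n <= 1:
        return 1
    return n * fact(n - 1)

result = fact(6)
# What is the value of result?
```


fact(6)
= 6 * fact(5)
= 6 * 5 * fact(4)
= 6 * 5 * 4 * fact(3)
= 6 * 5 * 4 * 3 * fact(2)
= 6 * 5 * 4 * 3 * 2 * fact(1)
= 6 * 5 * 4 * 3 * 2 * 1
= 720


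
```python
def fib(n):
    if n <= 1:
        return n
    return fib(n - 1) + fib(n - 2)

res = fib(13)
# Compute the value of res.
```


fib(13)
= fib(12) + fib(11)
= (fib(11) + fib(10)) + fib(11)
Computing bottom-up: fib(0)=0, fib(1)=1, fib(2)=1, fib(3)=2, fib(4)=3, fib(5)=5, fib(6)=8, fib(7)=13, fib(8)=21, fib(9)=34, fib(10)=55, fib(11)=89, fib(12)=144, fib(13)=233
= 233


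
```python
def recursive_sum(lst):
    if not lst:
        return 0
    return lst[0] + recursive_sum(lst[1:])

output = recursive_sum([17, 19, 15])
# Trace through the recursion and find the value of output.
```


recursive_sum([17, 19, 15])
= 17 + recursive_sum([19, 15])
= 17 + 19 + recursive_sum([15])
= 17 + 19 + 15 + recursive_sum([])
= 17 + 19 + 15 + 0
= 51


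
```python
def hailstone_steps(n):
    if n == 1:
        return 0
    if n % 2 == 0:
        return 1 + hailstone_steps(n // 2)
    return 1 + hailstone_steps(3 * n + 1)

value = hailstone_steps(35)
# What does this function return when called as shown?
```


hailstone_steps(35)
35 is odd -> 3*35+1 = 106 -> hailstone_steps(106)
106 is even -> hailstone_steps(53)
53 is odd -> 3*53+1 = 160 -> hailstone_steps(160)
160 is even -> hailstone_steps(80)
80 is even -> hailstone_steps(40)
40 is even -> hailstone_steps(20)
20 is even -> hailstone_steps(10)
10 is even -> hailstone_steps(5)
5 is odd -> 3*5+1 = 16 -> hailstone_steps(16)
16 is even -> hailstone_steps(8)
8 is even -> hailstone_steps(4)
4 is even -> hailstone_steps(2)
2 is even -> hailstone_steps(1)
Reached 1 after 13 steps
= 13


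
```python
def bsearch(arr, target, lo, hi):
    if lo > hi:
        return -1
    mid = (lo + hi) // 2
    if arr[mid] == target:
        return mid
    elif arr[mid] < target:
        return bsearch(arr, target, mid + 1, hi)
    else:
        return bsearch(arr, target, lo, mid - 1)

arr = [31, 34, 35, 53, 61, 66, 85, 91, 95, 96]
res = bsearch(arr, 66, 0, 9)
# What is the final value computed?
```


bsearch(arr, 66, 0, 9)
lo=0, hi=9, mid=4, arr[mid]=61
61 < 66, search right half
lo=5, hi=9, mid=7, arr[mid]=91
91 > 66, search left half
lo=5, hi=6, mid=5, arr[mid]=66
arr[5] == 66, found at index 5
= 5


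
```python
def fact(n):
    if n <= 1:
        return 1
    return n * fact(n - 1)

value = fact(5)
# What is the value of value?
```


fact(5)
= 5 * fact(4)
= 5 * 4 * fact(3)
= 5 * 4 * 3 * fact(2)
= 5 * 4 * 3 * 2 * fact(1)
= 5 * 4 * 3 * 2 * 1
= 120


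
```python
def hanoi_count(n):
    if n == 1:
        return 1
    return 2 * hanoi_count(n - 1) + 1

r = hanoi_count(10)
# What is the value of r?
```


hanoi_count(10)
= 2 * hanoi_count(9) + 1
= 2 * (2 * hanoi_count(8) + 1) + 1
= 2 * (2 * (2 * hanoi_count(7) + 1) + 1) + 1
= 2 * (2 * (2 * (2 * hanoi_count(6) + 1) + 1) + 1) + 1
= 2 * (2 * (2 * (2 * (2 * hanoi_count(5) + 1) + 1) + 1) + 1) + 1
= 2 * (2 * (2 * (2 * (2 * (2 * hanoi_count(4) + 1) + 1) + 1) + 1) + 1) + 1
= 2 * (2 * (2 * (2 * (2 * (2 * (2 * hanoi_count(3) + 1) + 1) + 1) + 1) + 1) + 1) + 1
= 2 * (2 * (2 * (2 * (2 * (2 * (2 * (2 * hanoi_count(2) + 1) + 1) + 1) + 1) + 1) + 1) + 1) + 1
= 2 * (2 * (2 * (2 * (2 * (2 * (2 * (2 * (2 * hanoi_count(1) + 1) + 1) + 1) + 1) + 1) + 1) + 1) + 1) + 1
Now compute bottom-up:
hanoi_count(1) = 1
hanoi_count(2) = 2 * 1 + 1 = 3
hanoi_count(3) = 2 * 3 + 1 = 7
hanoi_count(4) = 2 * 7 + 1 = 15
hanoi_count(5) = 2 * 15 + 1 = 31
hanoi_count(6) = 2 * 31 + 1 = 63
hanoi_count(7) = 2 * 63 + 1 = 127
hanoi_count(8) = 2 * 127 + 1 = 255
hanoi_count(9) = 2 * 255 + 1 = 511
hanoi_count(10) = 2 * 511 + 1 = 1023
= 1023


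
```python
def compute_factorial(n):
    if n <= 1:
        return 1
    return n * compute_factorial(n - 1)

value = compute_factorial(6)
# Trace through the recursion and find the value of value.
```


compute_factorial(6)
= 6 * compute_factorial(5)
= 6 * 5 * compute_factorial(4)
= 6 * 5 * 4 * compute_factorial(3)
= 6 * 5 * 4 * 3 * compute_factorial(2)
= 6 * 5 * 4 * 3 * 2 * compute_factorial(1)
= 6 * 5 * 4 * 3 * 2 * 1
= 720


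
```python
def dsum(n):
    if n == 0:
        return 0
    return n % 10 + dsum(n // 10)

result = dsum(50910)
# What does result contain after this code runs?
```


dsum(50910)
= 0 + dsum(5091)
= 0 + 1 + dsum(509)
= 0 + 1 + 9 + dsum(50)
= 0 + 1 + 9 + 0 + dsum(5)
= 0 + 1 + 9 + 0 + 5 + dsum(0)
= 0 + 1 + 9 + 0 + 5 + 0
= 15


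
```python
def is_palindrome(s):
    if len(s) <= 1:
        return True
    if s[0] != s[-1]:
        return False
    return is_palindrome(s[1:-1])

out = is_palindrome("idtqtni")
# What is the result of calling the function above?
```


is_palindrome("idtqtni")
"idtqtni": s[0]='i' == s[-1]='i' -> is_palindrome("dtqtn")
"dtqtn": s[0]='d' != s[-1]='n' -> False
= False


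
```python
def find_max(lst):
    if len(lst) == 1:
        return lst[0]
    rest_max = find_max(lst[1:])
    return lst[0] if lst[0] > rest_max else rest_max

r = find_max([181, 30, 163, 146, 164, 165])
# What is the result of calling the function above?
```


find_max([181, 30, 163, 146, 164, 165])
= compare 181 with find_max([30, 163, 146, 164, 165])
= compare 30 with find_max([163, 146, 164, 165])
= compare 163 with find_max([146, 164, 165])
= compare 146 with find_max([164, 165])
= compare 164 with find_max([165])
Base: find_max([165]) = 165
compare 164 with 165: max = 165
compare 146 with 165: max = 165
compare 163 with 165: max = 165
compare 30 with 165: max = 165
compare 181 with 165: max = 181
= 181


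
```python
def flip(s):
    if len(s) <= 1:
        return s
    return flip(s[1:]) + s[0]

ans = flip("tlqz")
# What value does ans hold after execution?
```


flip("tlqz")
= flip("lqz") + "t"
= flip("qz") + "l" + "t"
= flip("z") + "q" + "l" + "t"
= "z" + "q" + "l" + "t"
= "zqlt"


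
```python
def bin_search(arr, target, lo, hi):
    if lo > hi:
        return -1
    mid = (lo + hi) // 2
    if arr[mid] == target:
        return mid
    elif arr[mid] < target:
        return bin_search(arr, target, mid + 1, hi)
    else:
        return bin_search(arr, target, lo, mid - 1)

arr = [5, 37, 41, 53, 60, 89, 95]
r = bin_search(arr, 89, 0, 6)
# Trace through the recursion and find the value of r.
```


bin_search(arr, 89, 0, 6)
lo=0, hi=6, mid=3, arr[mid]=53
53 < 89, search right half
lo=4, hi=6, mid=5, arr[mid]=89
arr[5] == 89, found at index 5
= 5


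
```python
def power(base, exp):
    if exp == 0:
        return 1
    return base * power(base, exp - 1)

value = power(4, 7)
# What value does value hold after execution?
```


power(4, 7)
= 4 * power(4, 6)
= 4 * 4 * power(4, 5)
= 4 * 4 * 4 * power(4, 4)
= 4 * 4 * 4 * 4 * power(4, 3)
= 4 * 4 * 4 * 4 * 4 * power(4, 2)
= 4 * 4 * 4 * 4 * 4 * 4 * power(4, 1)
= 4 * 4 * 4 * 4 * 4 * 4 * 4 * power(4, 0)
= 4 * 4 * 4 * 4 * 4 * 4 * 4 * 1
= 16384


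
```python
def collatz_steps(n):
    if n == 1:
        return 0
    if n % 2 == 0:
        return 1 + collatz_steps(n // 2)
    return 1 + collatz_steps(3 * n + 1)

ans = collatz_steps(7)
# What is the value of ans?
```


collatz_steps(7)
7 is odd -> 3*7+1 = 22 -> collatz_steps(22)
22 is even -> collatz_steps(11)
11 is odd -> 3*11+1 = 34 -> collatz_steps(34)
34 is even -> collatz_steps(17)
17 is odd -> 3*17+1 = 52 -> collatz_steps(52)
52 is even -> collatz_steps(26)
26 is even -> collatz_steps(13)
13 is odd -> 3*13+1 = 40 -> collatz_steps(40)
40 is even -> collatz_steps(20)
20 is even -> collatz_steps(10)
10 is even -> collatz_steps(5)
5 is odd -> 3*5+1 = 16 -> collatz_steps(16)
16 is even -> collatz_steps(8)
8 is even -> collatz_steps(4)
4 is even -> collatz_steps(2)
2 is even -> collatz_steps(1)
Reached 1 after 16 steps
= 16


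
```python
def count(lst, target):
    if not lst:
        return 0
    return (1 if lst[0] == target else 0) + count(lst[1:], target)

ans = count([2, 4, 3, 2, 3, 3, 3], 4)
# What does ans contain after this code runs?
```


count([2, 4, 3, 2, 3, 3, 3], 4)
lst[0]=2 != 4: 0 + count([4, 3, 2, 3, 3, 3], 4)
lst[0]=4 == 4: 1 + count([3, 2, 3, 3, 3], 4)
lst[0]=3 != 4: 0 + count([2, 3, 3, 3], 4)
lst[0]=2 != 4: 0 + count([3, 3, 3], 4)
lst[0]=3 != 4: 0 + count([3, 3], 4)
lst[0]=3 != 4: 0 + count([3], 4)
lst[0]=3 != 4: 0 + count([], 4)
= 1


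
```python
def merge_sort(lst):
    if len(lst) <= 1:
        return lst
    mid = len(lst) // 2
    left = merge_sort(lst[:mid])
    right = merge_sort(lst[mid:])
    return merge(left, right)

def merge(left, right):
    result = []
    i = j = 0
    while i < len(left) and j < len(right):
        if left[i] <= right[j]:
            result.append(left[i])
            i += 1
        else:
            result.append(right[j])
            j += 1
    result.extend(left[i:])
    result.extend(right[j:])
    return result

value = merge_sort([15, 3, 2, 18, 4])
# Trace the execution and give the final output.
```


merge_sort([15, 3, 2, 18, 4])
Split into [15, 3] and [2, 18, 4]
Left sorted: [3, 15]
Right sorted: [2, 4, 18]
Merge [3, 15] and [2, 4, 18]
= [2, 3, 4, 15, 18]


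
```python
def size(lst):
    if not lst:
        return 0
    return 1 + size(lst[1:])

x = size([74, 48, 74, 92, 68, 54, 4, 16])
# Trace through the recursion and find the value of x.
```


size([74, 48, 74, 92, 68, 54, 4, 16])
= 1 + size([48, 74, 92, 68, 54, 4, 16])
= 1 + 1 + size([74, 92, 68, 54, 4, 16])
= 1 + 1 + 1 + size([92, 68, 54, 4, 16])
= 1 + 1 + 1 + 1 + size([68, 54, 4, 16])
= 1 + 1 + 1 + 1 + 1 + size([54, 4, 16])
= 1 + 1 + 1 + 1 + 1 + 1 + size([4, 16])
= 1 + 1 + 1 + 1 + 1 + 1 + 1 + size([16])
= 1 + 1 + 1 + 1 + 1 + 1 + 1 + 1 + size([])
= 1 + 1 + 1 + 1 + 1 + 1 + 1 + 1 + 0
= 8
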